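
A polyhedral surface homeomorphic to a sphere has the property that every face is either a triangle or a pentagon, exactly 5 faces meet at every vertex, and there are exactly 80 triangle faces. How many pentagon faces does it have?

Let x be the number of pentagons; then F = 80 + x.
Edge–face incidences: 2E = 3·80 + 5·x = 240 + 5x.
Every vertex has degree 5, so 5V = 2E.
Euler: V − E + F = 2 ⇒ (2E)/5 − E + (80 + x) = 2.
Multiply by 10: 2·(2E) − 5·(2E) + 10·(80 + x) = 20, i.e. 800 + 10x − 3·(240 + 5x) = 20.
Collecting terms: −5x + 80 = 20, so −5x = −60, so x = 12.
Then 2E = 240 + 5·12 = 300, so E = 150, V = 2E/5 = 60, F = 80 + 12 = 92.

12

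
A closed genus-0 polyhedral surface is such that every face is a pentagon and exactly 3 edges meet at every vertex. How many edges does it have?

Each face has 5 edges and each edge borders two faces, so 2E = 5F.
Each vertex has degree 3, so 3V = 2E and hence V = 5F/3.
Euler: V − E + F = 2 ⇒ (5F/3) − (5F/2) + F = 2.
Multiply by 6: (10 − 15 + 6)F = 12, i.e. 1F = 12.
So F = 12, E = 5·12/2 = 30, V = 5·12/3 = 20.

30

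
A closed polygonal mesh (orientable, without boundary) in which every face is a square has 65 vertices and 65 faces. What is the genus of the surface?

Every face is a square, so 2E = 4·65 = 260, giving E = 130.
χ = V − E + F = 65 − 130 + 65 = 0.
For a closed orientable surface χ = 2 − 2g, so g = (2 − (0))/2 = 1.

1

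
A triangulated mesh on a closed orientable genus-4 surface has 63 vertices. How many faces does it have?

138

χ = 2 − 2·4 = -6, and every face is a triangle so 3F = 2E.
V − E + F = -6 with E = 3F/2 gives 63 − (3/2 − 1)·F = -6, so F = 138 and E = 207.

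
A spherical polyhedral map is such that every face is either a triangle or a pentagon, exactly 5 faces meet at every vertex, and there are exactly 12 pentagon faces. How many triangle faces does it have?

Let x be the number of triangles; then F = 12 + x.
Edge–face incidences: 2E = 5·12 + 3·x = 60 + 3x.
Every vertex has degree 5, so 5V = 2E.
Euler: V − E + F = 2 ⇒ (2E)/5 − E + (12 + x) = 2.
Multiply by 10: 2·(2E) − 5·(2E) + 10·(12 + x) = 20, i.e. 120 + 10x − 3·(60 + 3x) = 20.
Collecting terms: x − 60 = 20, so x = 80.
Then 2E = 60 + 3·80 = 300, so E = 150, V = 2E/5 = 60, F = 12 + 80 = 92.

80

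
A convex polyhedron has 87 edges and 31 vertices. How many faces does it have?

58

Here V − E + F = 2.
F = 2 − V + E = 2 − 31 + 87 = 58.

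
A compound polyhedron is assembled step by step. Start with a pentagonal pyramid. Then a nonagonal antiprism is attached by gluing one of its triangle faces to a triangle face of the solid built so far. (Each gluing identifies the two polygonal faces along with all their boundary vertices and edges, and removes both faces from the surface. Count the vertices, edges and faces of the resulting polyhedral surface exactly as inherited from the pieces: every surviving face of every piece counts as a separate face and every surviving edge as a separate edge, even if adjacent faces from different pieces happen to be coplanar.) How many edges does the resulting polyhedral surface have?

A pentagonal pyramid: V=6, E=10, F=6.
Attach a nonagonal antiprism (V=18, E=36, F=20) along a 3-gon: merge 3 vertices and 3 edges, delete both glued faces → V=21, E=43, F=24.
Check: V − E + F = 21 − 43 + 24 = 2.

43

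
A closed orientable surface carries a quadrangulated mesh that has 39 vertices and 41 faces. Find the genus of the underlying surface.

2

Every face is a square, so 2E = 4·41 = 164, giving E = 82.
χ = V − E + F = 39 − 82 + 41 = -2.
For a closed orientable surface χ = 2 − 2g, so g = (2 − (-2))/2 = 2.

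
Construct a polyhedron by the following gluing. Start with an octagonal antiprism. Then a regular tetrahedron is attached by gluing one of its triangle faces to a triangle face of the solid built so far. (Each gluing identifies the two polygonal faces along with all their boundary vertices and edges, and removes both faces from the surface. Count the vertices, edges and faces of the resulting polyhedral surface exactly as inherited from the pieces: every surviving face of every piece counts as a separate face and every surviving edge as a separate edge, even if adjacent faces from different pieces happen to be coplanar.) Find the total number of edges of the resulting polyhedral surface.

An octagonal antiprism: V=16, E=32, F=18.
Attach a regular tetrahedron (V=4, E=6, F=4) along a 3-gon: merge 3 vertices and 3 edges, delete both glued faces → V=17, E=35, F=20.
Check: V − E + F = 17 − 35 + 20 = 2.

35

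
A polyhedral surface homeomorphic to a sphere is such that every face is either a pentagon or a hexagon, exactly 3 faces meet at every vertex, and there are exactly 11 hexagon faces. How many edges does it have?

63

Let x be the number of pentagons; then F = 11 + x.
Edge–face incidences: 2E = 6·11 + 5·x = 66 + 5x.
Every vertex has degree 3, so 3V = 2E.
Euler: V − E + F = 2 ⇒ (2E)/3 − E + (11 + x) = 2.
Multiply by 6: 2·(2E) − 3·(2E) + 6·(11 + x) = 12, i.e. 66 + 6x − (66 + 5x) = 12.
Collecting terms: x = 12.
Then 2E = 66 + 5·12 = 126, so E = 63, V = 2E/3 = 42, F = 11 + 12 = 23.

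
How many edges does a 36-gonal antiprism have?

An antiprism on an n-gon has two n-gon caps and 2n triangles: V = 2·36 = 72, E = 4·36 = 144, F = 2·36 + 2 = 74.
Check: V − E + F = 72 − 144 + 74 = 2.

144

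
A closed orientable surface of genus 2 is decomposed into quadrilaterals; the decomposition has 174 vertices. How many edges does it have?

352

χ = 2 − 2·2 = -2, and every face is a square so 4F = 2E.
V − E + F = -2 with E = 4F/2 gives 174 − (4/2 − 1)·F = -2, so F = 176 and E = 352.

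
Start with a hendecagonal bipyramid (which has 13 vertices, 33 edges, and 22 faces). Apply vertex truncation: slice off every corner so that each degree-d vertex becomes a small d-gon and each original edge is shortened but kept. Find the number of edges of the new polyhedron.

Truncation replaces each original edge-end by a new vertex, so V′ = 2E = 66.
Each original edge survives, and each old vertex of degree d contributes d new edges; summing degrees gives Σd = 2E, so E′ = E + 2E = 3E = 99.
Each original face survives and each original vertex becomes one new face: F′ = F + V = 35.

99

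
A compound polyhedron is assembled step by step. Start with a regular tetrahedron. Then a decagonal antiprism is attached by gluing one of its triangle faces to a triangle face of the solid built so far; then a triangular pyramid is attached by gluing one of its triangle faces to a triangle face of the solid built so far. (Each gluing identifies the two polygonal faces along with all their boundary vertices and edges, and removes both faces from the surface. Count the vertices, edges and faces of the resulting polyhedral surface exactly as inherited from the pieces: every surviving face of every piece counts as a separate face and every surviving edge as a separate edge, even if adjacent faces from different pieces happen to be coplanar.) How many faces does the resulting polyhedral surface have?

A regular tetrahedron: V=4, E=6, F=4.
Attach a decagonal antiprism (V=20, E=40, F=22) along a 3-gon: merge 3 vertices and 3 edges, delete both glued faces → V=21, E=43, F=24.
Attach a triangular pyramid (V=4, E=6, F=4) along a 3-gon: merge 3 vertices and 3 edges, delete both glued faces → V=22, E=46, F=26.
Check: V − E + F = 22 − 46 + 26 = 2.

26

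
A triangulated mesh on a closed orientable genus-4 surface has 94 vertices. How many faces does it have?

200

χ = 2 − 2·4 = -6, and every face is a triangle so 3F = 2E.
V − E + F = -6 with E = 3F/2 gives 94 − (3/2 − 1)·F = -6, so F = 200 and E = 300.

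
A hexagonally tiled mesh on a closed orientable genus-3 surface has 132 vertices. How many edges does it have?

204

χ = 2 − 2·3 = -4, and every face is a hexagon so 6F = 2E.
V − E + F = -4 with E = 6F/2 gives 132 − (6/2 − 1)·F = -4, so F = 68 and E = 204.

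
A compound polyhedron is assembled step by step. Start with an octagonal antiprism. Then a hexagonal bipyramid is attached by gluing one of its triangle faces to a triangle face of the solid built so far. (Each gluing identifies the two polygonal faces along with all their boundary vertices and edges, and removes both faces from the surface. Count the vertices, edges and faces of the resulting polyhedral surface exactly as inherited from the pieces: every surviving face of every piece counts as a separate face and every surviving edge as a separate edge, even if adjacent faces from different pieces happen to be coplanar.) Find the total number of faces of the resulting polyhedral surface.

An octagonal antiprism: V=16, E=32, F=18.
Attach a hexagonal bipyramid (V=8, E=18, F=12) along a 3-gon: merge 3 vertices and 3 edges, delete both glued faces → V=21, E=47, F=28.
Check: V − E + F = 21 − 47 + 28 = 2.

28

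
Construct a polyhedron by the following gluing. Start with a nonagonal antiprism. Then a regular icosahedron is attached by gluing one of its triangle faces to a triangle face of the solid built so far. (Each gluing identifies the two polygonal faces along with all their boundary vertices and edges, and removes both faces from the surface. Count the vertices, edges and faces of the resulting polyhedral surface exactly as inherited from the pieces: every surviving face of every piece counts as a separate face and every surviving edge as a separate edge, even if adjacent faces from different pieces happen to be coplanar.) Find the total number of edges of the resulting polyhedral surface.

63

A nonagonal antiprism: V=18, E=36, F=20.
Attach a regular icosahedron (V=12, E=30, F=20) along a 3-gon: merge 3 vertices and 3 edges, delete both glued faces → V=27, E=63, F=38.
Check: V − E + F = 27 − 63 + 38 = 2.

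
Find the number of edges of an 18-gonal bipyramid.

A bipyramid over an n-gon has 2n triangular faces and n + 2 vertices: V = 18 + 2 = 20, E = 3·18 = 54, F = 2·18 = 36.
Check: V − E + F = 20 − 54 + 36 = 2.

54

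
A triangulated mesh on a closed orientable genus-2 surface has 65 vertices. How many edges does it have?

χ = 2 − 2·2 = -2, and every face is a triangle so 3F = 2E.
V − E + F = -2 with E = 3F/2 gives 65 − (3/2 − 1)·F = -2, so F = 134 and E = 201.

201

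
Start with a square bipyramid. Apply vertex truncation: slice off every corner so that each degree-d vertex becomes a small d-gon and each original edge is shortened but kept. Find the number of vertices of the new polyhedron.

The base solid has V = 6, E = 12, F = 8.
Truncation replaces each original edge-end by a new vertex, so V′ = 2E = 24.
Each original edge survives, and each old vertex of degree d contributes d new edges; summing degrees gives Σd = 2E, so E′ = E + 2E = 3E = 36.
Each original face survives and each original vertex becomes one new face: F′ = F + V = 14.

24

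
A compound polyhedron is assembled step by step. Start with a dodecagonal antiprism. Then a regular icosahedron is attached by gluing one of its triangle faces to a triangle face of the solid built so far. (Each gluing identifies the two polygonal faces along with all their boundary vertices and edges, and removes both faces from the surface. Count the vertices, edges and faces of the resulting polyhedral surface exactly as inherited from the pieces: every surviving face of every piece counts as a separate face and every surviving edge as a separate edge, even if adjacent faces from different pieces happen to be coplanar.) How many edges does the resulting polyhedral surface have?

A dodecagonal antiprism: V=24, E=48, F=26.
Attach a regular icosahedron (V=12, E=30, F=20) along a 3-gon: merge 3 vertices and 3 edges, delete both glued faces → V=33, E=75, F=44.
Check: V − E + F = 33 − 75 + 44 = 2.

75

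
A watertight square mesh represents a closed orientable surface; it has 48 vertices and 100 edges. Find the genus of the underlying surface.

2

Every face is a square and each edge borders two faces, so 4F = 2·100, giving F = 50.
χ = V − E + F = 48 − 100 + 50 = -2.
For a closed orientable surface χ = 2 − 2g, so g = (2 − (-2))/2 = 2.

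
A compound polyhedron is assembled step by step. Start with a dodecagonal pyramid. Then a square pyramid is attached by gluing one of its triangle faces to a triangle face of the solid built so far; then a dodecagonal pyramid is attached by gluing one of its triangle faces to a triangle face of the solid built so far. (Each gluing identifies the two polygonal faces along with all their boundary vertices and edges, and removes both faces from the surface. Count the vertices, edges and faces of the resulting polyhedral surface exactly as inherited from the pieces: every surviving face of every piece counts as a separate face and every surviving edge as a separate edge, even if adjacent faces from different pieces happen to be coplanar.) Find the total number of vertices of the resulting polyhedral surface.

25

A dodecagonal pyramid: V=13, E=24, F=13.
Attach a square pyramid (V=5, E=8, F=5) along a 3-gon: merge 3 vertices and 3 edges, delete both glued faces → V=15, E=29, F=16.
Attach a dodecagonal pyramid (V=13, E=24, F=13) along a 3-gon: merge 3 vertices and 3 edges, delete both glued faces → V=25, E=50, F=27.
Check: V − E + F = 25 − 50 + 27 = 2.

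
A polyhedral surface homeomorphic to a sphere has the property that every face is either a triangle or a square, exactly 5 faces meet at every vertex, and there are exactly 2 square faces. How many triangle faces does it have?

24

Let x be the number of triangles; then F = 2 + x.
Edge–face incidences: 2E = 4·2 + 3·x = 8 + 3x.
Every vertex has degree 5, so 5V = 2E.
Euler: V − E + F = 2 ⇒ (2E)/5 − E + (2 + x) = 2.
Multiply by 10: 2·(2E) − 5·(2E) + 10·(2 + x) = 20, i.e. 20 + 10x − 3·(8 + 3x) = 20.
Collecting terms: x − 4 = 20, so x = 24.
Then 2E = 8 + 3·24 = 80, so E = 40, V = 2E/5 = 16, F = 2 + 24 = 26.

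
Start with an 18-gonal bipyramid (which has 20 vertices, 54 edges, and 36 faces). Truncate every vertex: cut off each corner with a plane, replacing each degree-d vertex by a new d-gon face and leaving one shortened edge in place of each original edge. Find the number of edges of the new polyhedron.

Truncation replaces each original edge-end by a new vertex, so V′ = 2E = 108.
Each original edge survives, and each old vertex of degree d contributes d new edges; summing degrees gives Σd = 2E, so E′ = E + 2E = 3E = 162.
Each original face survives and each original vertex becomes one new face: F′ = F + V = 56.

162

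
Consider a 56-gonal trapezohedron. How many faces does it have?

112

The n-trapezohedron (dual of the n-antiprism) has V = 2·56 + 2 = 114, E = 4·56 = 224, F = 2·56 = 112.
Check: V − E + F = 114 − 224 + 112 = 2.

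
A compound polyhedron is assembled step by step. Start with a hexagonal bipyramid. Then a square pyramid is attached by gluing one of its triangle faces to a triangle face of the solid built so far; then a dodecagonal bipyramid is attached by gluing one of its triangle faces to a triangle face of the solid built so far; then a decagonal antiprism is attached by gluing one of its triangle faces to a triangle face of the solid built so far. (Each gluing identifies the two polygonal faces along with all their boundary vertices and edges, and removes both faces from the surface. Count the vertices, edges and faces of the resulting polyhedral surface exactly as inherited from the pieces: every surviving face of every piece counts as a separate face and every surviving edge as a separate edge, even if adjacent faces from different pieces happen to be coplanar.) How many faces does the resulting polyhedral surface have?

57

A hexagonal bipyramid: V=8, E=18, F=12.
Attach a square pyramid (V=5, E=8, F=5) along a 3-gon: merge 3 vertices and 3 edges, delete both glued faces → V=10, E=23, F=15.
Attach a dodecagonal bipyramid (V=14, E=36, F=24) along a 3-gon: merge 3 vertices and 3 edges, delete both glued faces → V=21, E=56, F=37.
Attach a decagonal antiprism (V=20, E=40, F=22) along a 3-gon: merge 3 vertices and 3 edges, delete both glued faces → V=38, E=93, F=57.
Check: V − E + F = 38 − 93 + 57 = 2.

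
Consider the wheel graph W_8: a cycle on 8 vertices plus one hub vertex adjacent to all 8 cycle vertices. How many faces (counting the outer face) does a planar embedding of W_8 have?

9

W_8 has V = 8 + 1 = 9 vertices and E = 2·8 = 16 edges.
By Euler's formula F = 2 − V + E = 2 − 9 + 16 = 9.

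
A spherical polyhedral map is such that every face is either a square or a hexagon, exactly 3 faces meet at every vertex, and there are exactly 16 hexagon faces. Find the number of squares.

Let x be the number of squares; then F = 16 + x.
Edge–face incidences: 2E = 6·16 + 4·x = 96 + 4x.
Every vertex has degree 3, so 3V = 2E.
Euler: V − E + F = 2 ⇒ (2E)/3 − E + (16 + x) = 2.
Multiply by 6: 2·(2E) − 3·(2E) + 6·(16 + x) = 12, i.e. 96 + 6x − (96 + 4x) = 12.
Collecting terms: 2x = 12, so x = 6.
Then 2E = 96 + 4·6 = 120, so E = 60, V = 2E/3 = 40, F = 16 + 6 = 22.

6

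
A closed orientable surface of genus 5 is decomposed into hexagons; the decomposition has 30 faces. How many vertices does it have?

χ = 2 − 2·5 = -8, and every face is a hexagon so 6F = 2E.
E = 6·30/2 = 90. Then V = -8 + E − F = -8 + 90 − 30 = 52.

52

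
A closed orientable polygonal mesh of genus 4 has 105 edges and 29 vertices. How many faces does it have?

70

For a closed orientable surface of genus 4, χ = 2 − 2·4 = -6.
F = -6 − V + E = -6 − 29 + 105 = 70.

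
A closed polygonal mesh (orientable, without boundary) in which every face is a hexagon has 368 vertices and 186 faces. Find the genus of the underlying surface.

3

Every face is a hexagon, so 2E = 6·186 = 1116, giving E = 558.
χ = V − E + F = 368 − 558 + 186 = -4.
For a closed orientable surface χ = 2 − 2g, so g = (2 − (-4))/2 = 3.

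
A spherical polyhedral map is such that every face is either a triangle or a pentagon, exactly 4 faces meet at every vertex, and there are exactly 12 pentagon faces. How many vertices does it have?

30

Let x be the number of triangles; then F = 12 + x.
Edge–face incidences: 2E = 5·12 + 3·x = 60 + 3x.
Every vertex has degree 4, so 4V = 2E.
Euler: V − E + F = 2 ⇒ (2E)/4 − E + (12 + x) = 2.
Multiply by 8: 2·(2E) − 4·(2E) + 8·(12 + x) = 16, i.e. 96 + 8x − 2·(60 + 3x) = 16.
Collecting terms: 2x − 24 = 16, so 2x = 40, so x = 20.
Then 2E = 60 + 3·20 = 120, so E = 60, V = 2E/4 = 30, F = 12 + 20 = 32.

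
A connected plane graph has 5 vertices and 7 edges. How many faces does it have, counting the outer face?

Euler's formula for a connected plane graph: V − E + F = 2, so F = 2 − 5 + 7 = 4.

4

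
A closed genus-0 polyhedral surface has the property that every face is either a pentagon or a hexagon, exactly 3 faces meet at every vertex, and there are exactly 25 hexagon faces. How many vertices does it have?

70

Let x be the number of pentagons; then F = 25 + x.
Edge–face incidences: 2E = 6·25 + 5·x = 150 + 5x.
Every vertex has degree 3, so 3V = 2E.
Euler: V − E + F = 2 ⇒ (2E)/3 − E + (25 + x) = 2.
Multiply by 6: 2·(2E) − 3·(2E) + 6·(25 + x) = 12, i.e. 150 + 6x − (150 + 5x) = 12.
Collecting terms: x = 12.
Then 2E = 150 + 5·12 = 210, so E = 105, V = 2E/3 = 70, F = 25 + 12 = 37.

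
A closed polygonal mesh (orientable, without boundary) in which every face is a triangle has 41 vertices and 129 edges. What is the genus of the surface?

Every face is a triangle and each edge borders two faces, so 3F = 2·129, giving F = 86.
χ = V − E + F = 41 − 129 + 86 = -2.
For a closed orientable surface χ = 2 − 2g, so g = (2 − (-2))/2 = 2.

2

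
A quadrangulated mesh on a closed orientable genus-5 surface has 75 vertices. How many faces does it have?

χ = 2 − 2·5 = -8, and every face is a square so 4F = 2E.
V − E + F = -8 with E = 4F/2 gives 75 − (4/2 − 1)·F = -8, so F = 83 and E = 166.

83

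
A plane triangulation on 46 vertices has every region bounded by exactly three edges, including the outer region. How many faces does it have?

In a plane triangulation 3F = 2E and V − E + F = 2, so F = 2V − 4 = 2·46 − 4 = 88.

88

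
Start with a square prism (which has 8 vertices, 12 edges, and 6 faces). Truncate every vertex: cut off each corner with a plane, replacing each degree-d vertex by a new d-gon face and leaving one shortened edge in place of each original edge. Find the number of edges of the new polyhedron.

Truncation replaces each original edge-end by a new vertex, so V′ = 2E = 24.
Each original edge survives, and each old vertex of degree d contributes d new edges; summing degrees gives Σd = 2E, so E′ = E + 2E = 3E = 36.
Each original face survives and each original vertex becomes one new face: F′ = F + V = 14.

36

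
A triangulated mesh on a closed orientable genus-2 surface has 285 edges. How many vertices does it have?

χ = 2 − 2·2 = -2, and every face is a triangle so 3F = 2E.
F = 2E/3 = 190. Then V = -2 + E − F = -2 + 285 − 190 = 93.

93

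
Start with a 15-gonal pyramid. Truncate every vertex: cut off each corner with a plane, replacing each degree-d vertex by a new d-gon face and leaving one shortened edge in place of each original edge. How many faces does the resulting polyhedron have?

32

The base solid has V = 16, E = 30, F = 16.
Truncation replaces each original edge-end by a new vertex, so V′ = 2E = 60.
Each original edge survives, and each old vertex of degree d contributes d new edges; summing degrees gives Σd = 2E, so E′ = E + 2E = 3E = 90.
Each original face survives and each original vertex becomes one new face: F′ = F + V = 32.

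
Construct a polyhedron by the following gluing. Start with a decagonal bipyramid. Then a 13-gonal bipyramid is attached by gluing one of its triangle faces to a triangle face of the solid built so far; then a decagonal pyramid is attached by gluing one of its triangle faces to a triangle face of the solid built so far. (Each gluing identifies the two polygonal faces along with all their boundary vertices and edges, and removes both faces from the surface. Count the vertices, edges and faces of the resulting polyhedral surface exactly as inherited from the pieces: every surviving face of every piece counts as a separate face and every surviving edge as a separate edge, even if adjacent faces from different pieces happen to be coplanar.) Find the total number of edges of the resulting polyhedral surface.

83

A decagonal bipyramid: V=12, E=30, F=20.
Attach a 13-gonal bipyramid (V=15, E=39, F=26) along a 3-gon: merge 3 vertices and 3 edges, delete both glued faces → V=24, E=66, F=44.
Attach a decagonal pyramid (V=11, E=20, F=11) along a 3-gon: merge 3 vertices and 3 edges, delete both glued faces → V=32, E=83, F=53.
Check: V − E + F = 32 − 83 + 53 = 2.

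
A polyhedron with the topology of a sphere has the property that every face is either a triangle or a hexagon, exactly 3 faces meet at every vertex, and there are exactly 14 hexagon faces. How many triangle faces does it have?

Let x be the number of triangles; then F = 14 + x.
Edge–face incidences: 2E = 6·14 + 3·x = 84 + 3x.
Every vertex has degree 3, so 3V = 2E.
Euler: V − E + F = 2 ⇒ (2E)/3 − E + (14 + x) = 2.
Multiply by 6: 2·(2E) − 3·(2E) + 6·(14 + x) = 12, i.e. 84 + 6x − (84 + 3x) = 12.
Collecting terms: 3x = 12, so x = 4.
Then 2E = 84 + 3·4 = 96, so E = 48, V = 2E/3 = 32, F = 14 + 4 = 18.

4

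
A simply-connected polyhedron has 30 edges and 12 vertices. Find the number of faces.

Here V − E + F = 2.
F = 2 − V + E = 2 − 12 + 30 = 20.

20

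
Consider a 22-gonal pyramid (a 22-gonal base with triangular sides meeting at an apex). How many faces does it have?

A pyramid on an n-gon base has one n-gon and n triangles: V = 22 + 1 = 23, E = 2·22 = 44, F = 22 + 1 = 23.
Check: V − E + F = 23 − 44 + 23 = 2.

23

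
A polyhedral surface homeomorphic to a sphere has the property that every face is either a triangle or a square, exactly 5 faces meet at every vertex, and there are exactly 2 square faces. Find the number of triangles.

24

Let x be the number of triangles; then F = 2 + x.
Edge–face incidences: 2E = 4·2 + 3·x = 8 + 3x.
Every vertex has degree 5, so 5V = 2E.
Euler: V − E + F = 2 ⇒ (2E)/5 − E + (2 + x) = 2.
Multiply by 10: 2·(2E) − 5·(2E) + 10·(2 + x) = 20, i.e. 20 + 10x − 3·(8 + 3x) = 20.
Collecting terms: x − 4 = 20, so x = 24.
Then 2E = 8 + 3·24 = 80, so E = 40, V = 2E/5 = 16, F = 2 + 24 = 26.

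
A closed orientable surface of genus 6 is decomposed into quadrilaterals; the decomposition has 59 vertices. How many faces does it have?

χ = 2 − 2·6 = -10, and every face is a square so 4F = 2E.
V − E + F = -10 with E = 4F/2 gives 59 − (4/2 − 1)·F = -10, so F = 69 and E = 138.

69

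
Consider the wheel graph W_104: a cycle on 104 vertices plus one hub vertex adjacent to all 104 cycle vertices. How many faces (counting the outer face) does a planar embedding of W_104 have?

105

W_104 has V = 104 + 1 = 105 vertices and E = 2·104 = 208 edges.
By Euler's formula F = 2 − V + E = 2 − 105 + 208 = 105.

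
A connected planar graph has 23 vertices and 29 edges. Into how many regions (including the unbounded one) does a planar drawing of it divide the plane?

8

Euler's formula for a connected plane graph: V − E + F = 2, so F = 2 − 23 + 29 = 8.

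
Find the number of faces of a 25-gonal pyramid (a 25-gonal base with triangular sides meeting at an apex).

A pyramid on an n-gon base has one n-gon and n triangles: V = 25 + 1 = 26, E = 2·25 = 50, F = 25 + 1 = 26.
Check: V − E + F = 26 − 50 + 26 = 2.

26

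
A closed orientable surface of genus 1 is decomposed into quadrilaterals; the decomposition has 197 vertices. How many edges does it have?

χ = 2 − 2·1 = 0, and every face is a square so 4F = 2E.
V − E + F = 0 with E = 4F/2 gives 197 − (4/2 − 1)·F = 0, so F = 197 and E = 394.

394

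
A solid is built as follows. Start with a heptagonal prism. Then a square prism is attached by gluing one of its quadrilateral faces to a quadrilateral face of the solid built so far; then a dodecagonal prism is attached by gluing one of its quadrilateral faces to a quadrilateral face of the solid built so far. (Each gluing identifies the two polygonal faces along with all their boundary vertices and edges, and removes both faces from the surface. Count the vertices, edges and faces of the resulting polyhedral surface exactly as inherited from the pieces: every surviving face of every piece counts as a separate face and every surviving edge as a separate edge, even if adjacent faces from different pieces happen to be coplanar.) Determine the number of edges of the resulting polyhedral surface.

61

A heptagonal prism: V=14, E=21, F=9.
Attach a square prism (V=8, E=12, F=6) along a 4-gon: merge 4 vertices and 4 edges, delete both glued faces → V=18, E=29, F=13.
Attach a dodecagonal prism (V=24, E=36, F=14) along a 4-gon: merge 4 vertices and 4 edges, delete both glued faces → V=38, E=61, F=25.
Check: V − E + F = 38 − 61 + 25 = 2.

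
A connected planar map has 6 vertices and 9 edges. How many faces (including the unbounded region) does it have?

5

Euler's formula for a connected plane graph: V − E + F = 2, so F = 2 − 6 + 9 = 5.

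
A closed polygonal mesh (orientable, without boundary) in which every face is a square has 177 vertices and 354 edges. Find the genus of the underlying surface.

Every face is a square and each edge borders two faces, so 4F = 2·354, giving F = 177.
χ = V − E + F = 177 − 354 + 177 = 0.
For a closed orientable surface χ = 2 − 2g, so g = (2 − (0))/2 = 1.

1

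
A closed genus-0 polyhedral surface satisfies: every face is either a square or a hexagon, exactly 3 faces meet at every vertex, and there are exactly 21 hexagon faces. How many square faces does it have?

6

Let x be the number of squares; then F = 21 + x.
Edge–face incidences: 2E = 6·21 + 4·x = 126 + 4x.
Every vertex has degree 3, so 3V = 2E.
Euler: V − E + F = 2 ⇒ (2E)/3 − E + (21 + x) = 2.
Multiply by 6: 2·(2E) − 3·(2E) + 6·(21 + x) = 12, i.e. 126 + 6x − (126 + 4x) = 12.
Collecting terms: 2x = 12, so x = 6.
Then 2E = 126 + 4·6 = 150, so E = 75, V = 2E/3 = 50, F = 21 + 6 = 27.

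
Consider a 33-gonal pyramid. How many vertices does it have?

A pyramid on an n-gon base has one n-gon and n triangles: V = 33 + 1 = 34, E = 2·33 = 66, F = 33 + 1 = 34.

34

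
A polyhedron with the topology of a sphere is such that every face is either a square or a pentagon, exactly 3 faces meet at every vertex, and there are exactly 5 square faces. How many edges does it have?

15

Let x be the number of pentagons; then F = 5 + x.
Edge–face incidences: 2E = 4·5 + 5·x = 20 + 5x.
Every vertex has degree 3, so 3V = 2E.
Euler: V − E + F = 2 ⇒ (2E)/3 − E + (5 + x) = 2.
Multiply by 6: 2·(2E) − 3·(2E) + 6·(5 + x) = 12, i.e. 30 + 6x − (20 + 5x) = 12.
Collecting terms: x + 10 = 12, so x = 2.
Then 2E = 20 + 5·2 = 30, so E = 15, V = 2E/3 = 10, F = 5 + 2 = 7.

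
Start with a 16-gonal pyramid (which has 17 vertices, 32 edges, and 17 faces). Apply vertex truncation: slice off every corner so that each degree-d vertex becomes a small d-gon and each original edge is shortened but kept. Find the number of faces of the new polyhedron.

Truncation replaces each original edge-end by a new vertex, so V′ = 2E = 64.
Each original edge survives, and each old vertex of degree d contributes d new edges; summing degrees gives Σd = 2E, so E′ = E + 2E = 3E = 96.
Each original face survives and each original vertex becomes one new face: F′ = F + V = 34.

34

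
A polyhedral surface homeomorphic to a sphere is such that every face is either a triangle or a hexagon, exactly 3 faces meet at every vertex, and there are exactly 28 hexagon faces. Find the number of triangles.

Let x be the number of triangles; then F = 28 + x.
Edge–face incidences: 2E = 6·28 + 3·x = 168 + 3x.
Every vertex has degree 3, so 3V = 2E.
Euler: V − E + F = 2 ⇒ (2E)/3 − E + (28 + x) = 2.
Multiply by 6: 2·(2E) − 3·(2E) + 6·(28 + x) = 12, i.e. 168 + 6x − (168 + 3x) = 12.
Collecting terms: 3x = 12, so x = 4.
Then 2E = 168 + 3·4 = 180, so E = 90, V = 2E/3 = 60, F = 28 + 4 = 32.

4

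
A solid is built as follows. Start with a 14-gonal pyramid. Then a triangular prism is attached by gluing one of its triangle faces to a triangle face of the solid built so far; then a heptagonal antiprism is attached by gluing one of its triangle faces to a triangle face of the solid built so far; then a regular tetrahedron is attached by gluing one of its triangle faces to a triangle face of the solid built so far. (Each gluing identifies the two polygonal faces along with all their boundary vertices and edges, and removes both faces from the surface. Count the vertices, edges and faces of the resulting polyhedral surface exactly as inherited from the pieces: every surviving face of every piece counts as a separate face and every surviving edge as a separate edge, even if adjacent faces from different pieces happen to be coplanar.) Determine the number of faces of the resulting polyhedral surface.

A 14-gonal pyramid: V=15, E=28, F=15.
Attach a triangular prism (V=6, E=9, F=5) along a 3-gon: merge 3 vertices and 3 edges, delete both glued faces → V=18, E=34, F=18.
Attach a heptagonal antiprism (V=14, E=28, F=16) along a 3-gon: merge 3 vertices and 3 edges, delete both glued faces → V=29, E=59, F=32.
Attach a regular tetrahedron (V=4, E=6, F=4) along a 3-gon: merge 3 vertices and 3 edges, delete both glued faces → V=30, E=62, F=34.
Check: V − E + F = 30 − 62 + 34 = 2.

34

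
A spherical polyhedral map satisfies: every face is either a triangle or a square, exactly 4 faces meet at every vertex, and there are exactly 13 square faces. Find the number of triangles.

Let x be the number of triangles; then F = 13 + x.
Edge–face incidences: 2E = 4·13 + 3·x = 52 + 3x.
Every vertex has degree 4, so 4V = 2E.
Euler: V − E + F = 2 ⇒ (2E)/4 − E + (13 + x) = 2.
Multiply by 8: 2·(2E) − 4·(2E) + 8·(13 + x) = 16, i.e. 104 + 8x − 2·(52 + 3x) = 16.
Collecting terms: 2x = 16, so x = 8.
Then 2E = 52 + 3·8 = 76, so E = 38, V = 2E/4 = 19, F = 13 + 8 = 21.

8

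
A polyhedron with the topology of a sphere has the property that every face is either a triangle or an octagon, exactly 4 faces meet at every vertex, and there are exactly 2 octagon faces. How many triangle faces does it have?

16

Let x be the number of triangles; then F = 2 + x.
Edge–face incidences: 2E = 8·2 + 3·x = 16 + 3x.
Every vertex has degree 4, so 4V = 2E.
Euler: V − E + F = 2 ⇒ (2E)/4 − E + (2 + x) = 2.
Multiply by 8: 2·(2E) − 4·(2E) + 8·(2 + x) = 16, i.e. 16 + 8x − 2·(16 + 3x) = 16.
Collecting terms: 2x − 16 = 16, so 2x = 32, so x = 16.
Then 2E = 16 + 3·16 = 64, so E = 32, V = 2E/4 = 16, F = 2 + 16 = 18.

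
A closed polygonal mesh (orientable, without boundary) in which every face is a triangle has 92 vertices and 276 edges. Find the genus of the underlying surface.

Every face is a triangle and each edge borders two faces, so 3F = 2·276, giving F = 184.
χ = V − E + F = 92 − 276 + 184 = 0.
For a closed orientable surface χ = 2 − 2g, so g = (2 − (0))/2 = 1.

1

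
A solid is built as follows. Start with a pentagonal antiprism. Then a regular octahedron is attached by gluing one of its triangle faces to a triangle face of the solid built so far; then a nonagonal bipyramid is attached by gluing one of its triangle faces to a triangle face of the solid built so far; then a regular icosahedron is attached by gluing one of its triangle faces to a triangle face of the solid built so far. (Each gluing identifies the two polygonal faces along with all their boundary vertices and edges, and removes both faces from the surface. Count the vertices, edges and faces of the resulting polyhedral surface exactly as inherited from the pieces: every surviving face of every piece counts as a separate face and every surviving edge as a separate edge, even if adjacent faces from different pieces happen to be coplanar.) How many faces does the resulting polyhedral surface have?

52

A pentagonal antiprism: V=10, E=20, F=12.
Attach a regular octahedron (V=6, E=12, F=8) along a 3-gon: merge 3 vertices and 3 edges, delete both glued faces → V=13, E=29, F=18.
Attach a nonagonal bipyramid (V=11, E=27, F=18) along a 3-gon: merge 3 vertices and 3 edges, delete both glued faces → V=21, E=53, F=34.
Attach a regular icosahedron (V=12, E=30, F=20) along a 3-gon: merge 3 vertices and 3 edges, delete both glued faces → V=30, E=80, F=52.
Check: V − E + F = 30 − 80 + 52 = 2.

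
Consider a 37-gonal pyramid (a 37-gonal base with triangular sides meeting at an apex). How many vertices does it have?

38

A pyramid on an n-gon base has one n-gon and n triangles: V = 37 + 1 = 38, E = 2·37 = 74, F = 37 + 1 = 38.
Check: V − E + F = 38 − 74 + 38 = 2.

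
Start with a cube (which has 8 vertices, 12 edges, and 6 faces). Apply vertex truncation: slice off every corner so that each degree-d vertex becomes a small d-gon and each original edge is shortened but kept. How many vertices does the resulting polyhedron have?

Truncation replaces each original edge-end by a new vertex, so V′ = 2E = 24.
Each original edge survives, and each old vertex of degree d contributes d new edges; summing degrees gives Σd = 2E, so E′ = E + 2E = 3E = 36.
Each original face survives and each original vertex becomes one new face: F′ = F + V = 14.

24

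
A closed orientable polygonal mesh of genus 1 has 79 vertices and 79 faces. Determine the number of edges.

For a closed orientable surface of genus 1, χ = 2 − 2·1 = 0.
E = V + F − (0) = 79 + 79 − (0) = 158.

158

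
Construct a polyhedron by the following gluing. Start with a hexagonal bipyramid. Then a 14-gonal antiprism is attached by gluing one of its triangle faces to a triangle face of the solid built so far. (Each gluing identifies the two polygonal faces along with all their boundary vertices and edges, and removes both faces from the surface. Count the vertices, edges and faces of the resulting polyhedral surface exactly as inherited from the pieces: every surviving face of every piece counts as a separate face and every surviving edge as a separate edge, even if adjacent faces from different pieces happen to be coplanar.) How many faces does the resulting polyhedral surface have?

40

A hexagonal bipyramid: V=8, E=18, F=12.
Attach a 14-gonal antiprism (V=28, E=56, F=30) along a 3-gon: merge 3 vertices and 3 edges, delete both glued faces → V=33, E=71, F=40.
Check: V − E + F = 33 − 71 + 40 = 2.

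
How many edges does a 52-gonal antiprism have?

An antiprism on an n-gon has two n-gon caps and 2n triangles: V = 2·52 = 104, E = 4·52 = 208, F = 2·52 + 2 = 106.

208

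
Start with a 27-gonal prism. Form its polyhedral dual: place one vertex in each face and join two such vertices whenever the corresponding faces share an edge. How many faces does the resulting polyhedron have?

The base solid has V = 54, E = 81, F = 29.
The dual swaps V and F and preserves E: V′ = F = 29, E′ = E = 81, F′ = V = 54.

54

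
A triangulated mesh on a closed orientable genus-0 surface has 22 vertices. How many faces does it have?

40

χ = 2 − 2·0 = 2, and every face is a triangle so 3F = 2E.
V − E + F = 2 with E = 3F/2 gives 22 − (3/2 − 1)·F = 2, so F = 40 and E = 60.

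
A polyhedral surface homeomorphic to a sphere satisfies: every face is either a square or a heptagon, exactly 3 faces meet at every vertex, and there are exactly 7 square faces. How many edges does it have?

21

Let x be the number of heptagons; then F = 7 + x.
Edge–face incidences: 2E = 4·7 + 7·x = 28 + 7x.
Every vertex has degree 3, so 3V = 2E.
Euler: V − E + F = 2 ⇒ (2E)/3 − E + (7 + x) = 2.
Multiply by 6: 2·(2E) − 3·(2E) + 6·(7 + x) = 12, i.e. 42 + 6x − (28 + 7x) = 12.
Collecting terms: −x + 14 = 12, so −x = −2, so x = 2.
Then 2E = 28 + 7·2 = 42, so E = 21, V = 2E/3 = 14, F = 7 + 2 = 9.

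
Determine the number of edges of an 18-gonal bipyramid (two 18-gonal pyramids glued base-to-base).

54

A bipyramid over an n-gon has 2n triangular faces and n + 2 vertices: V = 18 + 2 = 20, E = 3·18 = 54, F = 2·18 = 36.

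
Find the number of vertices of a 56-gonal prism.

112

A prism on an n-gon has two n-gon bases and n rectangular sides: V = 2·56 = 112, E = 3·56 = 168, F = 56 + 2 = 58.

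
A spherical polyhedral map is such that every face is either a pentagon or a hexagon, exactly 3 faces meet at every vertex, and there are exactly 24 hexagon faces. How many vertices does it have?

68

Let x be the number of pentagons; then F = 24 + x.
Edge–face incidences: 2E = 6·24 + 5·x = 144 + 5x.
Every vertex has degree 3, so 3V = 2E.
Euler: V − E + F = 2 ⇒ (2E)/3 − E + (24 + x) = 2.
Multiply by 6: 2·(2E) − 3·(2E) + 6·(24 + x) = 12, i.e. 144 + 6x − (144 + 5x) = 12.
Collecting terms: x = 12.
Then 2E = 144 + 5·12 = 204, so E = 102, V = 2E/3 = 68, F = 24 + 12 = 36.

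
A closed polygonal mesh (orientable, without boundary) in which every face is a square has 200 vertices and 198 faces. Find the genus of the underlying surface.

Every face is a square, so 2E = 4·198 = 792, giving E = 396.
χ = V − E + F = 200 − 396 + 198 = 2.
For a closed orientable surface χ = 2 − 2g, so g = (2 − (2))/2 = 0.

0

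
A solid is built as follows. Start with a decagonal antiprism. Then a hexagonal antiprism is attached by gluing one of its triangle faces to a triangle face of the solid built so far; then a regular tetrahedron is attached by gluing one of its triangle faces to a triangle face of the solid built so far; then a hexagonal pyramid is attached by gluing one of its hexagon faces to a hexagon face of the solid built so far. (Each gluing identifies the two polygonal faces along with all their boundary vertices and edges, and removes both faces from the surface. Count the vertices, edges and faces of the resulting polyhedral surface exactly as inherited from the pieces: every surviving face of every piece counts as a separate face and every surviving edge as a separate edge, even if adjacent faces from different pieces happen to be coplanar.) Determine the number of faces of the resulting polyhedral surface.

41

A decagonal antiprism: V=20, E=40, F=22.
Attach a hexagonal antiprism (V=12, E=24, F=14) along a 3-gon: merge 3 vertices and 3 edges, delete both glued faces → V=29, E=61, F=34.
Attach a regular tetrahedron (V=4, E=6, F=4) along a 3-gon: merge 3 vertices and 3 edges, delete both glued faces → V=30, E=64, F=36.
Attach a hexagonal pyramid (V=7, E=12, F=7) along a 6-gon: merge 6 vertices and 6 edges, delete both glued faces → V=31, E=70, F=41.
Check: V − E + F = 31 − 70 + 41 = 2.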